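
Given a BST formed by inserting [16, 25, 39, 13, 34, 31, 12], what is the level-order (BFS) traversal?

Tree insertion order: [16, 25, 39, 13, 34, 31, 12]
Tree (level-order array): [16, 13, 25, 12, None, None, 39, None, None, 34, None, 31]
BFS from the root, enqueuing left then right child of each popped node:
  queue [16] -> pop 16, enqueue [13, 25], visited so far: [16]
  queue [13, 25] -> pop 13, enqueue [12], visited so far: [16, 13]
  queue [25, 12] -> pop 25, enqueue [39], visited so far: [16, 13, 25]
  queue [12, 39] -> pop 12, enqueue [none], visited so far: [16, 13, 25, 12]
  queue [39] -> pop 39, enqueue [34], visited so far: [16, 13, 25, 12, 39]
  queue [34] -> pop 34, enqueue [31], visited so far: [16, 13, 25, 12, 39, 34]
  queue [31] -> pop 31, enqueue [none], visited so far: [16, 13, 25, 12, 39, 34, 31]
Result: [16, 13, 25, 12, 39, 34, 31]


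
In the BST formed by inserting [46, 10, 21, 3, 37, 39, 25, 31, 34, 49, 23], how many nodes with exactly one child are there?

Tree built from: [46, 10, 21, 3, 37, 39, 25, 31, 34, 49, 23]
Tree (level-order array): [46, 10, 49, 3, 21, None, None, None, None, None, 37, 25, 39, 23, 31, None, None, None, None, None, 34]
Rule: These are nodes with exactly 1 non-null child.
Per-node child counts:
  node 46: 2 child(ren)
  node 10: 2 child(ren)
  node 3: 0 child(ren)
  node 21: 1 child(ren)
  node 37: 2 child(ren)
  node 25: 2 child(ren)
  node 23: 0 child(ren)
  node 31: 1 child(ren)
  node 34: 0 child(ren)
  node 39: 0 child(ren)
  node 49: 0 child(ren)
Matching nodes: [21, 31]
Count of nodes with exactly one child: 2


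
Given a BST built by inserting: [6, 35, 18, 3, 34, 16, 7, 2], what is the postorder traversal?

Tree insertion order: [6, 35, 18, 3, 34, 16, 7, 2]
Tree (level-order array): [6, 3, 35, 2, None, 18, None, None, None, 16, 34, 7]
Postorder traversal: [2, 3, 7, 16, 34, 18, 35, 6]


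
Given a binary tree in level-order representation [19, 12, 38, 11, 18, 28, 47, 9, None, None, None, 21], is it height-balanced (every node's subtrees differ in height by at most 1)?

Tree (level-order array): [19, 12, 38, 11, 18, 28, 47, 9, None, None, None, 21]
Definition: a tree is height-balanced if, at every node, |h(left) - h(right)| <= 1 (empty subtree has height -1).
Bottom-up per-node check:
  node 9: h_left=-1, h_right=-1, diff=0 [OK], height=0
  node 11: h_left=0, h_right=-1, diff=1 [OK], height=1
  node 18: h_left=-1, h_right=-1, diff=0 [OK], height=0
  node 12: h_left=1, h_right=0, diff=1 [OK], height=2
  node 21: h_left=-1, h_right=-1, diff=0 [OK], height=0
  node 28: h_left=0, h_right=-1, diff=1 [OK], height=1
  node 47: h_left=-1, h_right=-1, diff=0 [OK], height=0
  node 38: h_left=1, h_right=0, diff=1 [OK], height=2
  node 19: h_left=2, h_right=2, diff=0 [OK], height=3
All nodes satisfy the balance condition.
Result: Balanced


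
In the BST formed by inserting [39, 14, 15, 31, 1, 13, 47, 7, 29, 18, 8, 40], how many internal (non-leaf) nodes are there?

Tree built from: [39, 14, 15, 31, 1, 13, 47, 7, 29, 18, 8, 40]
Tree (level-order array): [39, 14, 47, 1, 15, 40, None, None, 13, None, 31, None, None, 7, None, 29, None, None, 8, 18]
Rule: An internal node has at least one child.
Per-node child counts:
  node 39: 2 child(ren)
  node 14: 2 child(ren)
  node 1: 1 child(ren)
  node 13: 1 child(ren)
  node 7: 1 child(ren)
  node 8: 0 child(ren)
  node 15: 1 child(ren)
  node 31: 1 child(ren)
  node 29: 1 child(ren)
  node 18: 0 child(ren)
  node 47: 1 child(ren)
  node 40: 0 child(ren)
Matching nodes: [39, 14, 1, 13, 7, 15, 31, 29, 47]
Count of internal (non-leaf) nodes: 9


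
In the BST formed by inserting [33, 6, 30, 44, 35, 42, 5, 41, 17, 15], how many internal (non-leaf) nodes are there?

Tree built from: [33, 6, 30, 44, 35, 42, 5, 41, 17, 15]
Tree (level-order array): [33, 6, 44, 5, 30, 35, None, None, None, 17, None, None, 42, 15, None, 41]
Rule: An internal node has at least one child.
Per-node child counts:
  node 33: 2 child(ren)
  node 6: 2 child(ren)
  node 5: 0 child(ren)
  node 30: 1 child(ren)
  node 17: 1 child(ren)
  node 15: 0 child(ren)
  node 44: 1 child(ren)
  node 35: 1 child(ren)
  node 42: 1 child(ren)
  node 41: 0 child(ren)
Matching nodes: [33, 6, 30, 17, 44, 35, 42]
Count of internal (non-leaf) nodes: 7


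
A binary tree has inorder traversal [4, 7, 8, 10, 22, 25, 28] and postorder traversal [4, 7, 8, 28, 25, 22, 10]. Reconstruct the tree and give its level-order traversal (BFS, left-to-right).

Inorder:   [4, 7, 8, 10, 22, 25, 28]
Postorder: [4, 7, 8, 28, 25, 22, 10]
Algorithm: postorder visits root last, so walk postorder right-to-left;
each value is the root of the current inorder slice — split it at that
value, recurse on the right subtree first, then the left.
Recursive splits:
  root=10; inorder splits into left=[4, 7, 8], right=[22, 25, 28]
  root=22; inorder splits into left=[], right=[25, 28]
  root=25; inorder splits into left=[], right=[28]
  root=28; inorder splits into left=[], right=[]
  root=8; inorder splits into left=[4, 7], right=[]
  root=7; inorder splits into left=[4], right=[]
  root=4; inorder splits into left=[], right=[]
Reconstructed level-order: [10, 8, 22, 7, 25, 4, 28]


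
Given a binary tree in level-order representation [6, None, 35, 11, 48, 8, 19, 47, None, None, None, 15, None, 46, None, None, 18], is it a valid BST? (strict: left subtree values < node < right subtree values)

Level-order array: [6, None, 35, 11, 48, 8, 19, 47, None, None, None, 15, None, 46, None, None, 18]
Validate using subtree bounds (lo, hi): at each node, require lo < value < hi,
then recurse left with hi=value and right with lo=value.
Preorder trace (stopping at first violation):
  at node 6 with bounds (-inf, +inf): OK
  at node 35 with bounds (6, +inf): OK
  at node 11 with bounds (6, 35): OK
  at node 8 with bounds (6, 11): OK
  at node 19 with bounds (11, 35): OK
  at node 15 with bounds (11, 19): OK
  at node 18 with bounds (15, 19): OK
  at node 48 with bounds (35, +inf): OK
  at node 47 with bounds (35, 48): OK
  at node 46 with bounds (35, 47): OK
No violation found at any node.
Result: Valid BST


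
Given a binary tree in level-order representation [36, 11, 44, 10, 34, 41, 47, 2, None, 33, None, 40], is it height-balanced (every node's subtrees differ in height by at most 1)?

Tree (level-order array): [36, 11, 44, 10, 34, 41, 47, 2, None, 33, None, 40]
Definition: a tree is height-balanced if, at every node, |h(left) - h(right)| <= 1 (empty subtree has height -1).
Bottom-up per-node check:
  node 2: h_left=-1, h_right=-1, diff=0 [OK], height=0
  node 10: h_left=0, h_right=-1, diff=1 [OK], height=1
  node 33: h_left=-1, h_right=-1, diff=0 [OK], height=0
  node 34: h_left=0, h_right=-1, diff=1 [OK], height=1
  node 11: h_left=1, h_right=1, diff=0 [OK], height=2
  node 40: h_left=-1, h_right=-1, diff=0 [OK], height=0
  node 41: h_left=0, h_right=-1, diff=1 [OK], height=1
  node 47: h_left=-1, h_right=-1, diff=0 [OK], height=0
  node 44: h_left=1, h_right=0, diff=1 [OK], height=2
  node 36: h_left=2, h_right=2, diff=0 [OK], height=3
All nodes satisfy the balance condition.
Result: Balanced


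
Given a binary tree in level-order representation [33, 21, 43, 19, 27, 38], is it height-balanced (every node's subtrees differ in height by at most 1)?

Tree (level-order array): [33, 21, 43, 19, 27, 38]
Definition: a tree is height-balanced if, at every node, |h(left) - h(right)| <= 1 (empty subtree has height -1).
Bottom-up per-node check:
  node 19: h_left=-1, h_right=-1, diff=0 [OK], height=0
  node 27: h_left=-1, h_right=-1, diff=0 [OK], height=0
  node 21: h_left=0, h_right=0, diff=0 [OK], height=1
  node 38: h_left=-1, h_right=-1, diff=0 [OK], height=0
  node 43: h_left=0, h_right=-1, diff=1 [OK], height=1
  node 33: h_left=1, h_right=1, diff=0 [OK], height=2
All nodes satisfy the balance condition.
Result: Balanced


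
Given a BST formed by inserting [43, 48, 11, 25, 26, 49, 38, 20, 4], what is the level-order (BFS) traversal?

Tree insertion order: [43, 48, 11, 25, 26, 49, 38, 20, 4]
Tree (level-order array): [43, 11, 48, 4, 25, None, 49, None, None, 20, 26, None, None, None, None, None, 38]
BFS from the root, enqueuing left then right child of each popped node:
  queue [43] -> pop 43, enqueue [11, 48], visited so far: [43]
  queue [11, 48] -> pop 11, enqueue [4, 25], visited so far: [43, 11]
  queue [48, 4, 25] -> pop 48, enqueue [49], visited so far: [43, 11, 48]
  queue [4, 25, 49] -> pop 4, enqueue [none], visited so far: [43, 11, 48, 4]
  queue [25, 49] -> pop 25, enqueue [20, 26], visited so far: [43, 11, 48, 4, 25]
  queue [49, 20, 26] -> pop 49, enqueue [none], visited so far: [43, 11, 48, 4, 25, 49]
  queue [20, 26] -> pop 20, enqueue [none], visited so far: [43, 11, 48, 4, 25, 49, 20]
  queue [26] -> pop 26, enqueue [38], visited so far: [43, 11, 48, 4, 25, 49, 20, 26]
  queue [38] -> pop 38, enqueue [none], visited so far: [43, 11, 48, 4, 25, 49, 20, 26, 38]
Result: [43, 11, 48, 4, 25, 49, 20, 26, 38]


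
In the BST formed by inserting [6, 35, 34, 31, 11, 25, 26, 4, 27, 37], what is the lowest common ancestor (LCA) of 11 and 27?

Tree insertion order: [6, 35, 34, 31, 11, 25, 26, 4, 27, 37]
Tree (level-order array): [6, 4, 35, None, None, 34, 37, 31, None, None, None, 11, None, None, 25, None, 26, None, 27]
In a BST, the LCA of p=11, q=27 is the first node v on the
root-to-leaf path with p <= v <= q (go left if both < v, right if both > v).
Walk from root:
  at 6: both 11 and 27 > 6, go right
  at 35: both 11 and 27 < 35, go left
  at 34: both 11 and 27 < 34, go left
  at 31: both 11 and 27 < 31, go left
  at 11: 11 <= 11 <= 27, this is the LCA
LCA = 11


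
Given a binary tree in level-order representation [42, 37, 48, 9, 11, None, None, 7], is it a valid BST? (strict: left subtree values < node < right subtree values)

Level-order array: [42, 37, 48, 9, 11, None, None, 7]
Validate using subtree bounds (lo, hi): at each node, require lo < value < hi,
then recurse left with hi=value and right with lo=value.
Preorder trace (stopping at first violation):
  at node 42 with bounds (-inf, +inf): OK
  at node 37 with bounds (-inf, 42): OK
  at node 9 with bounds (-inf, 37): OK
  at node 7 with bounds (-inf, 9): OK
  at node 11 with bounds (37, 42): VIOLATION
Node 11 violates its bound: not (37 < 11 < 42).
Result: Not a valid BST


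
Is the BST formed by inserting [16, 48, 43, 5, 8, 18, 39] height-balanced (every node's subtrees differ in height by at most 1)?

Tree (level-order array): [16, 5, 48, None, 8, 43, None, None, None, 18, None, None, 39]
Definition: a tree is height-balanced if, at every node, |h(left) - h(right)| <= 1 (empty subtree has height -1).
Bottom-up per-node check:
  node 8: h_left=-1, h_right=-1, diff=0 [OK], height=0
  node 5: h_left=-1, h_right=0, diff=1 [OK], height=1
  node 39: h_left=-1, h_right=-1, diff=0 [OK], height=0
  node 18: h_left=-1, h_right=0, diff=1 [OK], height=1
  node 43: h_left=1, h_right=-1, diff=2 [FAIL (|1--1|=2 > 1)], height=2
  node 48: h_left=2, h_right=-1, diff=3 [FAIL (|2--1|=3 > 1)], height=3
  node 16: h_left=1, h_right=3, diff=2 [FAIL (|1-3|=2 > 1)], height=4
Node 43 violates the condition: |1 - -1| = 2 > 1.
Result: Not balanced


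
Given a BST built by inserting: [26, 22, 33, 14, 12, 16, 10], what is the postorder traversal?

Tree insertion order: [26, 22, 33, 14, 12, 16, 10]
Tree (level-order array): [26, 22, 33, 14, None, None, None, 12, 16, 10]
Postorder traversal: [10, 12, 16, 14, 22, 33, 26]


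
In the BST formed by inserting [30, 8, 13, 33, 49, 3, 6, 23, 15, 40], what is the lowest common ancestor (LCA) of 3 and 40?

Tree insertion order: [30, 8, 13, 33, 49, 3, 6, 23, 15, 40]
Tree (level-order array): [30, 8, 33, 3, 13, None, 49, None, 6, None, 23, 40, None, None, None, 15]
In a BST, the LCA of p=3, q=40 is the first node v on the
root-to-leaf path with p <= v <= q (go left if both < v, right if both > v).
Walk from root:
  at 30: 3 <= 30 <= 40, this is the LCA
LCA = 30


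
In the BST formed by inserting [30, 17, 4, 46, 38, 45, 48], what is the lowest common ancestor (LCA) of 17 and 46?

Tree insertion order: [30, 17, 4, 46, 38, 45, 48]
Tree (level-order array): [30, 17, 46, 4, None, 38, 48, None, None, None, 45]
In a BST, the LCA of p=17, q=46 is the first node v on the
root-to-leaf path with p <= v <= q (go left if both < v, right if both > v).
Walk from root:
  at 30: 17 <= 30 <= 46, this is the LCA
LCA = 30


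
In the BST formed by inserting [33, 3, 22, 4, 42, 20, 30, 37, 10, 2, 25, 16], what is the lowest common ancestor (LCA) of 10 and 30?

Tree insertion order: [33, 3, 22, 4, 42, 20, 30, 37, 10, 2, 25, 16]
Tree (level-order array): [33, 3, 42, 2, 22, 37, None, None, None, 4, 30, None, None, None, 20, 25, None, 10, None, None, None, None, 16]
In a BST, the LCA of p=10, q=30 is the first node v on the
root-to-leaf path with p <= v <= q (go left if both < v, right if both > v).
Walk from root:
  at 33: both 10 and 30 < 33, go left
  at 3: both 10 and 30 > 3, go right
  at 22: 10 <= 22 <= 30, this is the LCA
LCA = 22


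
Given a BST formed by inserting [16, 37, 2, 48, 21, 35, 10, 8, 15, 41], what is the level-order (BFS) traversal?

Tree insertion order: [16, 37, 2, 48, 21, 35, 10, 8, 15, 41]
Tree (level-order array): [16, 2, 37, None, 10, 21, 48, 8, 15, None, 35, 41]
BFS from the root, enqueuing left then right child of each popped node:
  queue [16] -> pop 16, enqueue [2, 37], visited so far: [16]
  queue [2, 37] -> pop 2, enqueue [10], visited so far: [16, 2]
  queue [37, 10] -> pop 37, enqueue [21, 48], visited so far: [16, 2, 37]
  queue [10, 21, 48] -> pop 10, enqueue [8, 15], visited so far: [16, 2, 37, 10]
  queue [21, 48, 8, 15] -> pop 21, enqueue [35], visited so far: [16, 2, 37, 10, 21]
  queue [48, 8, 15, 35] -> pop 48, enqueue [41], visited so far: [16, 2, 37, 10, 21, 48]
  queue [8, 15, 35, 41] -> pop 8, enqueue [none], visited so far: [16, 2, 37, 10, 21, 48, 8]
  queue [15, 35, 41] -> pop 15, enqueue [none], visited so far: [16, 2, 37, 10, 21, 48, 8, 15]
  queue [35, 41] -> pop 35, enqueue [none], visited so far: [16, 2, 37, 10, 21, 48, 8, 15, 35]
  queue [41] -> pop 41, enqueue [none], visited so far: [16, 2, 37, 10, 21, 48, 8, 15, 35, 41]
Result: [16, 2, 37, 10, 21, 48, 8, 15, 35, 41]


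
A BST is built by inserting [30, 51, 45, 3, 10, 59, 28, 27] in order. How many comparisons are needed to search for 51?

Search path for 51: 30 -> 51
Found: True
Comparisons: 2


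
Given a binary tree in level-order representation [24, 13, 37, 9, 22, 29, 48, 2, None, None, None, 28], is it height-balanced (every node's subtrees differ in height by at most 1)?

Tree (level-order array): [24, 13, 37, 9, 22, 29, 48, 2, None, None, None, 28]
Definition: a tree is height-balanced if, at every node, |h(left) - h(right)| <= 1 (empty subtree has height -1).
Bottom-up per-node check:
  node 2: h_left=-1, h_right=-1, diff=0 [OK], height=0
  node 9: h_left=0, h_right=-1, diff=1 [OK], height=1
  node 22: h_left=-1, h_right=-1, diff=0 [OK], height=0
  node 13: h_left=1, h_right=0, diff=1 [OK], height=2
  node 28: h_left=-1, h_right=-1, diff=0 [OK], height=0
  node 29: h_left=0, h_right=-1, diff=1 [OK], height=1
  node 48: h_left=-1, h_right=-1, diff=0 [OK], height=0
  node 37: h_left=1, h_right=0, diff=1 [OK], height=2
  node 24: h_left=2, h_right=2, diff=0 [OK], height=3
All nodes satisfy the balance condition.
Result: Balanced


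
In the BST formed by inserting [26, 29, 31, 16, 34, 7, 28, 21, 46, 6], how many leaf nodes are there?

Tree built from: [26, 29, 31, 16, 34, 7, 28, 21, 46, 6]
Tree (level-order array): [26, 16, 29, 7, 21, 28, 31, 6, None, None, None, None, None, None, 34, None, None, None, 46]
Rule: A leaf has 0 children.
Per-node child counts:
  node 26: 2 child(ren)
  node 16: 2 child(ren)
  node 7: 1 child(ren)
  node 6: 0 child(ren)
  node 21: 0 child(ren)
  node 29: 2 child(ren)
  node 28: 0 child(ren)
  node 31: 1 child(ren)
  node 34: 1 child(ren)
  node 46: 0 child(ren)
Matching nodes: [6, 21, 28, 46]
Count of leaf nodes: 4


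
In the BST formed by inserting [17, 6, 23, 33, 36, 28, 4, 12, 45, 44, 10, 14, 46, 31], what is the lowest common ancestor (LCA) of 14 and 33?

Tree insertion order: [17, 6, 23, 33, 36, 28, 4, 12, 45, 44, 10, 14, 46, 31]
Tree (level-order array): [17, 6, 23, 4, 12, None, 33, None, None, 10, 14, 28, 36, None, None, None, None, None, 31, None, 45, None, None, 44, 46]
In a BST, the LCA of p=14, q=33 is the first node v on the
root-to-leaf path with p <= v <= q (go left if both < v, right if both > v).
Walk from root:
  at 17: 14 <= 17 <= 33, this is the LCA
LCA = 17


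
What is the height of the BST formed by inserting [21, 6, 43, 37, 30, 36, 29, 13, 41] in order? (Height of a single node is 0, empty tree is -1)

Insertion order: [21, 6, 43, 37, 30, 36, 29, 13, 41]
Tree (level-order array): [21, 6, 43, None, 13, 37, None, None, None, 30, 41, 29, 36]
Compute height bottom-up (empty subtree = -1):
  height(13) = 1 + max(-1, -1) = 0
  height(6) = 1 + max(-1, 0) = 1
  height(29) = 1 + max(-1, -1) = 0
  height(36) = 1 + max(-1, -1) = 0
  height(30) = 1 + max(0, 0) = 1
  height(41) = 1 + max(-1, -1) = 0
  height(37) = 1 + max(1, 0) = 2
  height(43) = 1 + max(2, -1) = 3
  height(21) = 1 + max(1, 3) = 4
Height = 4


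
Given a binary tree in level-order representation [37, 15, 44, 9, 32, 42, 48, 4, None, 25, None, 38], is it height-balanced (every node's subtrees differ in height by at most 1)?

Tree (level-order array): [37, 15, 44, 9, 32, 42, 48, 4, None, 25, None, 38]
Definition: a tree is height-balanced if, at every node, |h(left) - h(right)| <= 1 (empty subtree has height -1).
Bottom-up per-node check:
  node 4: h_left=-1, h_right=-1, diff=0 [OK], height=0
  node 9: h_left=0, h_right=-1, diff=1 [OK], height=1
  node 25: h_left=-1, h_right=-1, diff=0 [OK], height=0
  node 32: h_left=0, h_right=-1, diff=1 [OK], height=1
  node 15: h_left=1, h_right=1, diff=0 [OK], height=2
  node 38: h_left=-1, h_right=-1, diff=0 [OK], height=0
  node 42: h_left=0, h_right=-1, diff=1 [OK], height=1
  node 48: h_left=-1, h_right=-1, diff=0 [OK], height=0
  node 44: h_left=1, h_right=0, diff=1 [OK], height=2
  node 37: h_left=2, h_right=2, diff=0 [OK], height=3
All nodes satisfy the balance condition.
Result: Balanced


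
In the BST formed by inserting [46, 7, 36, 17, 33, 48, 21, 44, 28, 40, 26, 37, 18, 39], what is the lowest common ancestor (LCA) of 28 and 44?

Tree insertion order: [46, 7, 36, 17, 33, 48, 21, 44, 28, 40, 26, 37, 18, 39]
Tree (level-order array): [46, 7, 48, None, 36, None, None, 17, 44, None, 33, 40, None, 21, None, 37, None, 18, 28, None, 39, None, None, 26]
In a BST, the LCA of p=28, q=44 is the first node v on the
root-to-leaf path with p <= v <= q (go left if both < v, right if both > v).
Walk from root:
  at 46: both 28 and 44 < 46, go left
  at 7: both 28 and 44 > 7, go right
  at 36: 28 <= 36 <= 44, this is the LCA
LCA = 36


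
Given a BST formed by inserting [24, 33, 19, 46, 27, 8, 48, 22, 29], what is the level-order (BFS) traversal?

Tree insertion order: [24, 33, 19, 46, 27, 8, 48, 22, 29]
Tree (level-order array): [24, 19, 33, 8, 22, 27, 46, None, None, None, None, None, 29, None, 48]
BFS from the root, enqueuing left then right child of each popped node:
  queue [24] -> pop 24, enqueue [19, 33], visited so far: [24]
  queue [19, 33] -> pop 19, enqueue [8, 22], visited so far: [24, 19]
  queue [33, 8, 22] -> pop 33, enqueue [27, 46], visited so far: [24, 19, 33]
  queue [8, 22, 27, 46] -> pop 8, enqueue [none], visited so far: [24, 19, 33, 8]
  queue [22, 27, 46] -> pop 22, enqueue [none], visited so far: [24, 19, 33, 8, 22]
  queue [27, 46] -> pop 27, enqueue [29], visited so far: [24, 19, 33, 8, 22, 27]
  queue [46, 29] -> pop 46, enqueue [48], visited so far: [24, 19, 33, 8, 22, 27, 46]
  queue [29, 48] -> pop 29, enqueue [none], visited so far: [24, 19, 33, 8, 22, 27, 46, 29]
  queue [48] -> pop 48, enqueue [none], visited so far: [24, 19, 33, 8, 22, 27, 46, 29, 48]
Result: [24, 19, 33, 8, 22, 27, 46, 29, 48]


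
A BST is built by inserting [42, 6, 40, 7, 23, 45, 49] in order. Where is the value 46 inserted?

Starting tree (level order): [42, 6, 45, None, 40, None, 49, 7, None, None, None, None, 23]
Insertion path: 42 -> 45 -> 49
Result: insert 46 as left child of 49
Final tree (level order): [42, 6, 45, None, 40, None, 49, 7, None, 46, None, None, 23]


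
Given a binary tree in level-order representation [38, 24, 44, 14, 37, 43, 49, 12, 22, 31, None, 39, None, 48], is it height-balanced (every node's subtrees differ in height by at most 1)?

Tree (level-order array): [38, 24, 44, 14, 37, 43, 49, 12, 22, 31, None, 39, None, 48]
Definition: a tree is height-balanced if, at every node, |h(left) - h(right)| <= 1 (empty subtree has height -1).
Bottom-up per-node check:
  node 12: h_left=-1, h_right=-1, diff=0 [OK], height=0
  node 22: h_left=-1, h_right=-1, diff=0 [OK], height=0
  node 14: h_left=0, h_right=0, diff=0 [OK], height=1
  node 31: h_left=-1, h_right=-1, diff=0 [OK], height=0
  node 37: h_left=0, h_right=-1, diff=1 [OK], height=1
  node 24: h_left=1, h_right=1, diff=0 [OK], height=2
  node 39: h_left=-1, h_right=-1, diff=0 [OK], height=0
  node 43: h_left=0, h_right=-1, diff=1 [OK], height=1
  node 48: h_left=-1, h_right=-1, diff=0 [OK], height=0
  node 49: h_left=0, h_right=-1, diff=1 [OK], height=1
  node 44: h_left=1, h_right=1, diff=0 [OK], height=2
  node 38: h_left=2, h_right=2, diff=0 [OK], height=3
All nodes satisfy the balance condition.
Result: Balanced


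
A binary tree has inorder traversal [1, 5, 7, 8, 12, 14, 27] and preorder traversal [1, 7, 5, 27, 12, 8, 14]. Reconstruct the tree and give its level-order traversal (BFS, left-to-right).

Inorder:  [1, 5, 7, 8, 12, 14, 27]
Preorder: [1, 7, 5, 27, 12, 8, 14]
Algorithm: preorder visits root first, so consume preorder in order;
for each root, split the current inorder slice at that value into
left-subtree inorder and right-subtree inorder, then recurse.
Recursive splits:
  root=1; inorder splits into left=[], right=[5, 7, 8, 12, 14, 27]
  root=7; inorder splits into left=[5], right=[8, 12, 14, 27]
  root=5; inorder splits into left=[], right=[]
  root=27; inorder splits into left=[8, 12, 14], right=[]
  root=12; inorder splits into left=[8], right=[14]
  root=8; inorder splits into left=[], right=[]
  root=14; inorder splits into left=[], right=[]
Reconstructed level-order: [1, 7, 5, 27, 12, 8, 14]


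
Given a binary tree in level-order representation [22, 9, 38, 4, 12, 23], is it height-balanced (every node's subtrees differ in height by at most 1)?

Tree (level-order array): [22, 9, 38, 4, 12, 23]
Definition: a tree is height-balanced if, at every node, |h(left) - h(right)| <= 1 (empty subtree has height -1).
Bottom-up per-node check:
  node 4: h_left=-1, h_right=-1, diff=0 [OK], height=0
  node 12: h_left=-1, h_right=-1, diff=0 [OK], height=0
  node 9: h_left=0, h_right=0, diff=0 [OK], height=1
  node 23: h_left=-1, h_right=-1, diff=0 [OK], height=0
  node 38: h_left=0, h_right=-1, diff=1 [OK], height=1
  node 22: h_left=1, h_right=1, diff=0 [OK], height=2
All nodes satisfy the balance condition.
Result: Balanced


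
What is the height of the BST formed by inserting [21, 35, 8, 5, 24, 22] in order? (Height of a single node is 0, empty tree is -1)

Insertion order: [21, 35, 8, 5, 24, 22]
Tree (level-order array): [21, 8, 35, 5, None, 24, None, None, None, 22]
Compute height bottom-up (empty subtree = -1):
  height(5) = 1 + max(-1, -1) = 0
  height(8) = 1 + max(0, -1) = 1
  height(22) = 1 + max(-1, -1) = 0
  height(24) = 1 + max(0, -1) = 1
  height(35) = 1 + max(1, -1) = 2
  height(21) = 1 + max(1, 2) = 3
Height = 3


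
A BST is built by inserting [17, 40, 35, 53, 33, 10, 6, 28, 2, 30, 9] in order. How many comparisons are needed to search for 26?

Search path for 26: 17 -> 40 -> 35 -> 33 -> 28
Found: False
Comparisons: 5


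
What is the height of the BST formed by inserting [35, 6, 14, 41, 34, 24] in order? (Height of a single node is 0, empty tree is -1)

Insertion order: [35, 6, 14, 41, 34, 24]
Tree (level-order array): [35, 6, 41, None, 14, None, None, None, 34, 24]
Compute height bottom-up (empty subtree = -1):
  height(24) = 1 + max(-1, -1) = 0
  height(34) = 1 + max(0, -1) = 1
  height(14) = 1 + max(-1, 1) = 2
  height(6) = 1 + max(-1, 2) = 3
  height(41) = 1 + max(-1, -1) = 0
  height(35) = 1 + max(3, 0) = 4
Height = 4


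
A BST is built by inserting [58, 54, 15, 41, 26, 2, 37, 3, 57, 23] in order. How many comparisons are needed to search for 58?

Search path for 58: 58
Found: True
Comparisons: 1


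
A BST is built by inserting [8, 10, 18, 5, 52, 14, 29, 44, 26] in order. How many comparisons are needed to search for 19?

Search path for 19: 8 -> 10 -> 18 -> 52 -> 29 -> 26
Found: False
Comparisons: 6


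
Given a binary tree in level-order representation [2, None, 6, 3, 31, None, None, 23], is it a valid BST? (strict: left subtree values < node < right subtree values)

Level-order array: [2, None, 6, 3, 31, None, None, 23]
Validate using subtree bounds (lo, hi): at each node, require lo < value < hi,
then recurse left with hi=value and right with lo=value.
Preorder trace (stopping at first violation):
  at node 2 with bounds (-inf, +inf): OK
  at node 6 with bounds (2, +inf): OK
  at node 3 with bounds (2, 6): OK
  at node 31 with bounds (6, +inf): OK
  at node 23 with bounds (6, 31): OK
No violation found at any node.
Result: Valid BST


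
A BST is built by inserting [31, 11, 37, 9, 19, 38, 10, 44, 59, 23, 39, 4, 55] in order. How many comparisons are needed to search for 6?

Search path for 6: 31 -> 11 -> 9 -> 4
Found: False
Comparisons: 4


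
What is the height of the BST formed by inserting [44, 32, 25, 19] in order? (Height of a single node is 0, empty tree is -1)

Insertion order: [44, 32, 25, 19]
Tree (level-order array): [44, 32, None, 25, None, 19]
Compute height bottom-up (empty subtree = -1):
  height(19) = 1 + max(-1, -1) = 0
  height(25) = 1 + max(0, -1) = 1
  height(32) = 1 + max(1, -1) = 2
  height(44) = 1 + max(2, -1) = 3
Height = 3


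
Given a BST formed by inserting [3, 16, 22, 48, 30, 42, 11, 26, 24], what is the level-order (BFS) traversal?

Tree insertion order: [3, 16, 22, 48, 30, 42, 11, 26, 24]
Tree (level-order array): [3, None, 16, 11, 22, None, None, None, 48, 30, None, 26, 42, 24]
BFS from the root, enqueuing left then right child of each popped node:
  queue [3] -> pop 3, enqueue [16], visited so far: [3]
  queue [16] -> pop 16, enqueue [11, 22], visited so far: [3, 16]
  queue [11, 22] -> pop 11, enqueue [none], visited so far: [3, 16, 11]
  queue [22] -> pop 22, enqueue [48], visited so far: [3, 16, 11, 22]
  queue [48] -> pop 48, enqueue [30], visited so far: [3, 16, 11, 22, 48]
  queue [30] -> pop 30, enqueue [26, 42], visited so far: [3, 16, 11, 22, 48, 30]
  queue [26, 42] -> pop 26, enqueue [24], visited so far: [3, 16, 11, 22, 48, 30, 26]
  queue [42, 24] -> pop 42, enqueue [none], visited so far: [3, 16, 11, 22, 48, 30, 26, 42]
  queue [24] -> pop 24, enqueue [none], visited so far: [3, 16, 11, 22, 48, 30, 26, 42, 24]
Result: [3, 16, 11, 22, 48, 30, 26, 42, 24]


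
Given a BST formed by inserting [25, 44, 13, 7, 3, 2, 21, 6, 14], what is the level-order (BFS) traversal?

Tree insertion order: [25, 44, 13, 7, 3, 2, 21, 6, 14]
Tree (level-order array): [25, 13, 44, 7, 21, None, None, 3, None, 14, None, 2, 6]
BFS from the root, enqueuing left then right child of each popped node:
  queue [25] -> pop 25, enqueue [13, 44], visited so far: [25]
  queue [13, 44] -> pop 13, enqueue [7, 21], visited so far: [25, 13]
  queue [44, 7, 21] -> pop 44, enqueue [none], visited so far: [25, 13, 44]
  queue [7, 21] -> pop 7, enqueue [3], visited so far: [25, 13, 44, 7]
  queue [21, 3] -> pop 21, enqueue [14], visited so far: [25, 13, 44, 7, 21]
  queue [3, 14] -> pop 3, enqueue [2, 6], visited so far: [25, 13, 44, 7, 21, 3]
  queue [14, 2, 6] -> pop 14, enqueue [none], visited so far: [25, 13, 44, 7, 21, 3, 14]
  queue [2, 6] -> pop 2, enqueue [none], visited so far: [25, 13, 44, 7, 21, 3, 14, 2]
  queue [6] -> pop 6, enqueue [none], visited so far: [25, 13, 44, 7, 21, 3, 14, 2, 6]
Result: [25, 13, 44, 7, 21, 3, 14, 2, 6]


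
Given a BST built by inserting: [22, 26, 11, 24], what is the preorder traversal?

Tree insertion order: [22, 26, 11, 24]
Tree (level-order array): [22, 11, 26, None, None, 24]
Preorder traversal: [22, 11, 26, 24]


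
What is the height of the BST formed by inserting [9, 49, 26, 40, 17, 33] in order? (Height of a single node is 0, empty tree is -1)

Insertion order: [9, 49, 26, 40, 17, 33]
Tree (level-order array): [9, None, 49, 26, None, 17, 40, None, None, 33]
Compute height bottom-up (empty subtree = -1):
  height(17) = 1 + max(-1, -1) = 0
  height(33) = 1 + max(-1, -1) = 0
  height(40) = 1 + max(0, -1) = 1
  height(26) = 1 + max(0, 1) = 2
  height(49) = 1 + max(2, -1) = 3
  height(9) = 1 + max(-1, 3) = 4
Height = 4


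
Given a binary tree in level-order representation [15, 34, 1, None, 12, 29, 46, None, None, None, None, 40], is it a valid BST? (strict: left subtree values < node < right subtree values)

Level-order array: [15, 34, 1, None, 12, 29, 46, None, None, None, None, 40]
Validate using subtree bounds (lo, hi): at each node, require lo < value < hi,
then recurse left with hi=value and right with lo=value.
Preorder trace (stopping at first violation):
  at node 15 with bounds (-inf, +inf): OK
  at node 34 with bounds (-inf, 15): VIOLATION
Node 34 violates its bound: not (-inf < 34 < 15).
Result: Not a valid BST


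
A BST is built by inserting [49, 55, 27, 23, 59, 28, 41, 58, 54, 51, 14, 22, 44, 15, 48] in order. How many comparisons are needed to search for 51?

Search path for 51: 49 -> 55 -> 54 -> 51
Found: True
Comparisons: 4


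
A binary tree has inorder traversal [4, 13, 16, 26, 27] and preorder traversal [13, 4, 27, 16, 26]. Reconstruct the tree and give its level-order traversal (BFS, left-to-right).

Inorder:  [4, 13, 16, 26, 27]
Preorder: [13, 4, 27, 16, 26]
Algorithm: preorder visits root first, so consume preorder in order;
for each root, split the current inorder slice at that value into
left-subtree inorder and right-subtree inorder, then recurse.
Recursive splits:
  root=13; inorder splits into left=[4], right=[16, 26, 27]
  root=4; inorder splits into left=[], right=[]
  root=27; inorder splits into left=[16, 26], right=[]
  root=16; inorder splits into left=[], right=[26]
  root=26; inorder splits into left=[], right=[]
Reconstructed level-order: [13, 4, 27, 16, 26]


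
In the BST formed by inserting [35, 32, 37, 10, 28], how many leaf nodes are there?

Tree built from: [35, 32, 37, 10, 28]
Tree (level-order array): [35, 32, 37, 10, None, None, None, None, 28]
Rule: A leaf has 0 children.
Per-node child counts:
  node 35: 2 child(ren)
  node 32: 1 child(ren)
  node 10: 1 child(ren)
  node 28: 0 child(ren)
  node 37: 0 child(ren)
Matching nodes: [28, 37]
Count of leaf nodes: 2


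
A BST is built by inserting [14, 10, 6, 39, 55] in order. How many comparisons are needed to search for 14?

Search path for 14: 14
Found: True
Comparisons: 1


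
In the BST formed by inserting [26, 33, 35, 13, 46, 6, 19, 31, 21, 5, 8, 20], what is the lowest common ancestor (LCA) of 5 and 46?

Tree insertion order: [26, 33, 35, 13, 46, 6, 19, 31, 21, 5, 8, 20]
Tree (level-order array): [26, 13, 33, 6, 19, 31, 35, 5, 8, None, 21, None, None, None, 46, None, None, None, None, 20]
In a BST, the LCA of p=5, q=46 is the first node v on the
root-to-leaf path with p <= v <= q (go left if both < v, right if both > v).
Walk from root:
  at 26: 5 <= 26 <= 46, this is the LCA
LCA = 26


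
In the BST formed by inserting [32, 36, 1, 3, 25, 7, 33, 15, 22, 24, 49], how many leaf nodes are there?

Tree built from: [32, 36, 1, 3, 25, 7, 33, 15, 22, 24, 49]
Tree (level-order array): [32, 1, 36, None, 3, 33, 49, None, 25, None, None, None, None, 7, None, None, 15, None, 22, None, 24]
Rule: A leaf has 0 children.
Per-node child counts:
  node 32: 2 child(ren)
  node 1: 1 child(ren)
  node 3: 1 child(ren)
  node 25: 1 child(ren)
  node 7: 1 child(ren)
  node 15: 1 child(ren)
  node 22: 1 child(ren)
  node 24: 0 child(ren)
  node 36: 2 child(ren)
  node 33: 0 child(ren)
  node 49: 0 child(ren)
Matching nodes: [24, 33, 49]
Count of leaf nodes: 3


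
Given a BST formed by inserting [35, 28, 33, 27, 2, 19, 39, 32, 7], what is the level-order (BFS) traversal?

Tree insertion order: [35, 28, 33, 27, 2, 19, 39, 32, 7]
Tree (level-order array): [35, 28, 39, 27, 33, None, None, 2, None, 32, None, None, 19, None, None, 7]
BFS from the root, enqueuing left then right child of each popped node:
  queue [35] -> pop 35, enqueue [28, 39], visited so far: [35]
  queue [28, 39] -> pop 28, enqueue [27, 33], visited so far: [35, 28]
  queue [39, 27, 33] -> pop 39, enqueue [none], visited so far: [35, 28, 39]
  queue [27, 33] -> pop 27, enqueue [2], visited so far: [35, 28, 39, 27]
  queue [33, 2] -> pop 33, enqueue [32], visited so far: [35, 28, 39, 27, 33]
  queue [2, 32] -> pop 2, enqueue [19], visited so far: [35, 28, 39, 27, 33, 2]
  queue [32, 19] -> pop 32, enqueue [none], visited so far: [35, 28, 39, 27, 33, 2, 32]
  queue [19] -> pop 19, enqueue [7], visited so far: [35, 28, 39, 27, 33, 2, 32, 19]
  queue [7] -> pop 7, enqueue [none], visited so far: [35, 28, 39, 27, 33, 2, 32, 19, 7]
Result: [35, 28, 39, 27, 33, 2, 32, 19, 7]


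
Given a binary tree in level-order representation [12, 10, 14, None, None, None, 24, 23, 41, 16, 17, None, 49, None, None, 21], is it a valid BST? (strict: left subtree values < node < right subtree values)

Level-order array: [12, 10, 14, None, None, None, 24, 23, 41, 16, 17, None, 49, None, None, 21]
Validate using subtree bounds (lo, hi): at each node, require lo < value < hi,
then recurse left with hi=value and right with lo=value.
Preorder trace (stopping at first violation):
  at node 12 with bounds (-inf, +inf): OK
  at node 10 with bounds (-inf, 12): OK
  at node 14 with bounds (12, +inf): OK
  at node 24 with bounds (14, +inf): OK
  at node 23 with bounds (14, 24): OK
  at node 16 with bounds (14, 23): OK
  at node 17 with bounds (23, 24): VIOLATION
Node 17 violates its bound: not (23 < 17 < 24).
Result: Not a valid BST


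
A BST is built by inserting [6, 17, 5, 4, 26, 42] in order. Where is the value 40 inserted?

Starting tree (level order): [6, 5, 17, 4, None, None, 26, None, None, None, 42]
Insertion path: 6 -> 17 -> 26 -> 42
Result: insert 40 as left child of 42
Final tree (level order): [6, 5, 17, 4, None, None, 26, None, None, None, 42, 40]


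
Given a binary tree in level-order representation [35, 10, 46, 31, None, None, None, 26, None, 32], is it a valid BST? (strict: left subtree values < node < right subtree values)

Level-order array: [35, 10, 46, 31, None, None, None, 26, None, 32]
Validate using subtree bounds (lo, hi): at each node, require lo < value < hi,
then recurse left with hi=value and right with lo=value.
Preorder trace (stopping at first violation):
  at node 35 with bounds (-inf, +inf): OK
  at node 10 with bounds (-inf, 35): OK
  at node 31 with bounds (-inf, 10): VIOLATION
Node 31 violates its bound: not (-inf < 31 < 10).
Result: Not a valid BST


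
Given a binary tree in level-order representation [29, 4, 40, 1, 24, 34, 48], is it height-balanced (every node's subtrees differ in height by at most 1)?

Tree (level-order array): [29, 4, 40, 1, 24, 34, 48]
Definition: a tree is height-balanced if, at every node, |h(left) - h(right)| <= 1 (empty subtree has height -1).
Bottom-up per-node check:
  node 1: h_left=-1, h_right=-1, diff=0 [OK], height=0
  node 24: h_left=-1, h_right=-1, diff=0 [OK], height=0
  node 4: h_left=0, h_right=0, diff=0 [OK], height=1
  node 34: h_left=-1, h_right=-1, diff=0 [OK], height=0
  node 48: h_left=-1, h_right=-1, diff=0 [OK], height=0
  node 40: h_left=0, h_right=0, diff=0 [OK], height=1
  node 29: h_left=1, h_right=1, diff=0 [OK], height=2
All nodes satisfy the balance condition.
Result: Balanced


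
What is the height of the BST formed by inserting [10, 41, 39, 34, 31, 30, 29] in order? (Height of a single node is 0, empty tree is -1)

Insertion order: [10, 41, 39, 34, 31, 30, 29]
Tree (level-order array): [10, None, 41, 39, None, 34, None, 31, None, 30, None, 29]
Compute height bottom-up (empty subtree = -1):
  height(29) = 1 + max(-1, -1) = 0
  height(30) = 1 + max(0, -1) = 1
  height(31) = 1 + max(1, -1) = 2
  height(34) = 1 + max(2, -1) = 3
  height(39) = 1 + max(3, -1) = 4
  height(41) = 1 + max(4, -1) = 5
  height(10) = 1 + max(-1, 5) = 6
Height = 6


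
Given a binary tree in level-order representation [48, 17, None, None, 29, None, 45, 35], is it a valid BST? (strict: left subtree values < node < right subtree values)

Level-order array: [48, 17, None, None, 29, None, 45, 35]
Validate using subtree bounds (lo, hi): at each node, require lo < value < hi,
then recurse left with hi=value and right with lo=value.
Preorder trace (stopping at first violation):
  at node 48 with bounds (-inf, +inf): OK
  at node 17 with bounds (-inf, 48): OK
  at node 29 with bounds (17, 48): OK
  at node 45 with bounds (29, 48): OK
  at node 35 with bounds (29, 45): OK
No violation found at any node.
Result: Valid BST


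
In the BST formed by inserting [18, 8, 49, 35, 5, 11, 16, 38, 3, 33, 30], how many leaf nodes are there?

Tree built from: [18, 8, 49, 35, 5, 11, 16, 38, 3, 33, 30]
Tree (level-order array): [18, 8, 49, 5, 11, 35, None, 3, None, None, 16, 33, 38, None, None, None, None, 30]
Rule: A leaf has 0 children.
Per-node child counts:
  node 18: 2 child(ren)
  node 8: 2 child(ren)
  node 5: 1 child(ren)
  node 3: 0 child(ren)
  node 11: 1 child(ren)
  node 16: 0 child(ren)
  node 49: 1 child(ren)
  node 35: 2 child(ren)
  node 33: 1 child(ren)
  node 30: 0 child(ren)
  node 38: 0 child(ren)
Matching nodes: [3, 16, 30, 38]
Count of leaf nodes: 4


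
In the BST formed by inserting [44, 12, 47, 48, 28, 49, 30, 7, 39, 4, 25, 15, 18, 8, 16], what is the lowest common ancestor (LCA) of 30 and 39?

Tree insertion order: [44, 12, 47, 48, 28, 49, 30, 7, 39, 4, 25, 15, 18, 8, 16]
Tree (level-order array): [44, 12, 47, 7, 28, None, 48, 4, 8, 25, 30, None, 49, None, None, None, None, 15, None, None, 39, None, None, None, 18, None, None, 16]
In a BST, the LCA of p=30, q=39 is the first node v on the
root-to-leaf path with p <= v <= q (go left if both < v, right if both > v).
Walk from root:
  at 44: both 30 and 39 < 44, go left
  at 12: both 30 and 39 > 12, go right
  at 28: both 30 and 39 > 28, go right
  at 30: 30 <= 30 <= 39, this is the LCA
LCA = 30


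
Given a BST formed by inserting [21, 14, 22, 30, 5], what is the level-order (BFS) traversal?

Tree insertion order: [21, 14, 22, 30, 5]
Tree (level-order array): [21, 14, 22, 5, None, None, 30]
BFS from the root, enqueuing left then right child of each popped node:
  queue [21] -> pop 21, enqueue [14, 22], visited so far: [21]
  queue [14, 22] -> pop 14, enqueue [5], visited so far: [21, 14]
  queue [22, 5] -> pop 22, enqueue [30], visited so far: [21, 14, 22]
  queue [5, 30] -> pop 5, enqueue [none], visited so far: [21, 14, 22, 5]
  queue [30] -> pop 30, enqueue [none], visited so far: [21, 14, 22, 5, 30]
Result: [21, 14, 22, 5, 30]


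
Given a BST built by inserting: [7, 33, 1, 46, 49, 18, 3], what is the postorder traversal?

Tree insertion order: [7, 33, 1, 46, 49, 18, 3]
Tree (level-order array): [7, 1, 33, None, 3, 18, 46, None, None, None, None, None, 49]
Postorder traversal: [3, 1, 18, 49, 46, 33, 7]


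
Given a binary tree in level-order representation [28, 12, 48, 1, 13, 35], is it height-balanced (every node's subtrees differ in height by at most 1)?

Tree (level-order array): [28, 12, 48, 1, 13, 35]
Definition: a tree is height-balanced if, at every node, |h(left) - h(right)| <= 1 (empty subtree has height -1).
Bottom-up per-node check:
  node 1: h_left=-1, h_right=-1, diff=0 [OK], height=0
  node 13: h_left=-1, h_right=-1, diff=0 [OK], height=0
  node 12: h_left=0, h_right=0, diff=0 [OK], height=1
  node 35: h_left=-1, h_right=-1, diff=0 [OK], height=0
  node 48: h_left=0, h_right=-1, diff=1 [OK], height=1
  node 28: h_left=1, h_right=1, diff=0 [OK], height=2
All nodes satisfy the balance condition.
Result: Balanced
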